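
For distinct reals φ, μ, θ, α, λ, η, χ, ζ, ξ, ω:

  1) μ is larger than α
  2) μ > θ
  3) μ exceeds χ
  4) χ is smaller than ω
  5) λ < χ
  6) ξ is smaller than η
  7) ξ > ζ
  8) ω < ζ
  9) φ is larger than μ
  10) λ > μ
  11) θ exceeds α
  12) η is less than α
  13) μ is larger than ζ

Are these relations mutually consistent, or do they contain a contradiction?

inconsistent

We have μ < λ stated directly, yet also λ < χ < ω < ζ < ξ < η < α < θ < μ by chaining the others — so λ < μ. Contradiction.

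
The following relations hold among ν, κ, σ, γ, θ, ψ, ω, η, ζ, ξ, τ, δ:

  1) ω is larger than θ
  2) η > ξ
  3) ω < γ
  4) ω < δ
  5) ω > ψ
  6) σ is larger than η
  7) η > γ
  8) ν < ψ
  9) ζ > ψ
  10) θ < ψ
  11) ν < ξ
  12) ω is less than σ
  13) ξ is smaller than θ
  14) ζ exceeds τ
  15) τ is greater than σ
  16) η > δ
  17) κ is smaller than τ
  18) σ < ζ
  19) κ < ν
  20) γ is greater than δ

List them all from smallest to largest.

The consecutive links are each given: κ < ν; ν < ξ; ξ < θ; θ < ψ; ψ < ω; ω < δ; δ < γ; γ < η; η < σ; σ < τ; τ < ζ.

κ < ν < ξ < θ < ψ < ω < δ < γ < η < σ < τ < ζ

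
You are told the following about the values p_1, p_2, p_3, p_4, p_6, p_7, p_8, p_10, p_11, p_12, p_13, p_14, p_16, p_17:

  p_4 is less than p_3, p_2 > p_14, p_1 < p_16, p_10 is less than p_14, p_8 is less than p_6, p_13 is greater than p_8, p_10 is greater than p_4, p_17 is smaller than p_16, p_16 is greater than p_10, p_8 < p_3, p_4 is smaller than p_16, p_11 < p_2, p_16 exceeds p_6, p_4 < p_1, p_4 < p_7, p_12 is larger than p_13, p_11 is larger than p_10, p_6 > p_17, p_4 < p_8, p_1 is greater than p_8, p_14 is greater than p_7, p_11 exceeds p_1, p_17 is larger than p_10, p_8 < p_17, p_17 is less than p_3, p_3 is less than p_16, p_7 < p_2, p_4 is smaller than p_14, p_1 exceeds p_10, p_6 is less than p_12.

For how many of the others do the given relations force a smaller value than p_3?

The elements the relations force below p_3 are p_4, p_8, p_10, p_17 — no chain reaches any other.
That is 4.

4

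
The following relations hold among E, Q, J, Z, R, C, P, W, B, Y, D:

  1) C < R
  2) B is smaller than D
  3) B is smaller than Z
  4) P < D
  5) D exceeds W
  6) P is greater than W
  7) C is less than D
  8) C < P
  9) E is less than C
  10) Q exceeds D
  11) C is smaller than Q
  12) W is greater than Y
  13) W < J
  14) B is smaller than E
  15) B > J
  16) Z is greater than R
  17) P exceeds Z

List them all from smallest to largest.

Y < W < J < B < E < C < R < Z < P < D < Q

The consecutive links are each given: Y < W; W < J; J < B; B < E; E < C; C < R; R < Z; Z < P; P < D; D < Q.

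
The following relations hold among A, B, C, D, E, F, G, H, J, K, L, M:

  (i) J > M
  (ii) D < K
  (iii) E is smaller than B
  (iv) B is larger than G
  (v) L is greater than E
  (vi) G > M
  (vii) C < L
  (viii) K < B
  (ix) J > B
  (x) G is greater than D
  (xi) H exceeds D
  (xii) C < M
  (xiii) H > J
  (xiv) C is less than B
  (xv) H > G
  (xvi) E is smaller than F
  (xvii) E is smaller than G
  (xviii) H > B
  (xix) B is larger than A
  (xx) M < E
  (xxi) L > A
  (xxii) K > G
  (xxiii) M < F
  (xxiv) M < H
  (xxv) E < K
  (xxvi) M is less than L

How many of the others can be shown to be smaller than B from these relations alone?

7

Directly below B: A, C, E, G, K.
One step further: M, D (7 so far).
Nothing else is reachable below B; 7 in all.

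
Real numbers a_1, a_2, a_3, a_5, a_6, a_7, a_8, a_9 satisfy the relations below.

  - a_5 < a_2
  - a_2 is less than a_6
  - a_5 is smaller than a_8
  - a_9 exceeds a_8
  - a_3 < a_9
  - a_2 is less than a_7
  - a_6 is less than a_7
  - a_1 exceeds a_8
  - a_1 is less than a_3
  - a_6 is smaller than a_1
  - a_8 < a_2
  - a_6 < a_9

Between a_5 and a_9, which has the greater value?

a_9

a_5 < a_8 and a_8 < a_2 give a_5 < a_2.
Then a_2 < a_6 extends the chain to a_6.
Then a_6 < a_1 extends the chain to a_1.
Then a_1 < a_3 extends the chain to a_3.
With a_3 < a_9: a_5 < a_8 < a_2 < a_6 < a_1 < a_3 < a_9.
So a_5 < a_9; a_9 is the larger of the two.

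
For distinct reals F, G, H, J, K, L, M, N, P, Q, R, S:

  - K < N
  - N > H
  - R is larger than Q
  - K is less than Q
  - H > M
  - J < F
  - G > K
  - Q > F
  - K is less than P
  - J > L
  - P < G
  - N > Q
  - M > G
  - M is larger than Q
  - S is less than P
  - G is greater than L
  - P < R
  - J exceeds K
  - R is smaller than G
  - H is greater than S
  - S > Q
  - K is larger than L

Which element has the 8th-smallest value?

Piecing the relations together gives one ordering: L < K < J < F < Q < S < P < R < G < M < H < N.
Counting 8 from the smallest end gives R.

R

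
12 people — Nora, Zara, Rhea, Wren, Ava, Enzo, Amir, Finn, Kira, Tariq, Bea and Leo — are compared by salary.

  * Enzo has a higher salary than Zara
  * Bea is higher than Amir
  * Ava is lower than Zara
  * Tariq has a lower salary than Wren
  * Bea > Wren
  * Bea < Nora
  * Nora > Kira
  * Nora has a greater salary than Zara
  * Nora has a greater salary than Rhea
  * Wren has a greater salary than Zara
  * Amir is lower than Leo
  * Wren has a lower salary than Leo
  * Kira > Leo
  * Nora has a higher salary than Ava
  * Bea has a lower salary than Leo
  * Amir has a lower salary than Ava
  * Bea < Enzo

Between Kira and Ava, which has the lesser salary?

Ava

Following the relations from Ava: Ava < Zara < Wren < Bea < Leo < Kira.
So Ava < Kira; Ava is the lower of the two.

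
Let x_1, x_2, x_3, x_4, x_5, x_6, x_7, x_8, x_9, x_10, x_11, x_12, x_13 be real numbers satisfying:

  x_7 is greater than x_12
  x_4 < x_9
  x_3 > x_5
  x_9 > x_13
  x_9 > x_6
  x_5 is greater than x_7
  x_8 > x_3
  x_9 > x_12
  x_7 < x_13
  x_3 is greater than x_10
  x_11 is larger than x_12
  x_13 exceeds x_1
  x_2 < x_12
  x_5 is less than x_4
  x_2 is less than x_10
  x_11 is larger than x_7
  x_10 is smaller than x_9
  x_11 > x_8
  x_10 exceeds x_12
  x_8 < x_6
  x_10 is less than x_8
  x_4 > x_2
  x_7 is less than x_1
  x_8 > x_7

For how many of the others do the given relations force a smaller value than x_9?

Directly below x_9: x_12, x_10, x_13, x_4, x_6.
One step further: x_2, x_7, x_1, x_5, x_8 (10 so far).
One step further: x_3 (11 so far).
Nothing else is reachable below x_9; 11 in all.

11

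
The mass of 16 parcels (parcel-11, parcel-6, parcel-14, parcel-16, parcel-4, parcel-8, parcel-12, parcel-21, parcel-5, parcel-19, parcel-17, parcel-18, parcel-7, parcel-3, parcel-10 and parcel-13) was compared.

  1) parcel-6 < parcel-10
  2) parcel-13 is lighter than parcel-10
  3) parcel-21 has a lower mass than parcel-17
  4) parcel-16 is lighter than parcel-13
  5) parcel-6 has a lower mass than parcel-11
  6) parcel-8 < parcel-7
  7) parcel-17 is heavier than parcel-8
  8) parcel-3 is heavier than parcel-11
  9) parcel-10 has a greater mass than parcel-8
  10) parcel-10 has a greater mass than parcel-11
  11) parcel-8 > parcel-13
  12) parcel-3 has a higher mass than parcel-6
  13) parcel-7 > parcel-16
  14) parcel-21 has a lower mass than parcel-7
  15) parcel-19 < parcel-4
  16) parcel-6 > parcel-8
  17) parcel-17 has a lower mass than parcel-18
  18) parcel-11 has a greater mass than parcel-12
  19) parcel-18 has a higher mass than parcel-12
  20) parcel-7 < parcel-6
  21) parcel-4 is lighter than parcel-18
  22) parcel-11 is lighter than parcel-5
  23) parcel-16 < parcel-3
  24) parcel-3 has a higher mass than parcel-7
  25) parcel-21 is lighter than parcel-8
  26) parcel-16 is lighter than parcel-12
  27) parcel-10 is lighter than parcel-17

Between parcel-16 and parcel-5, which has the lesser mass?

parcel-16 < parcel-13 and parcel-13 < parcel-8 give parcel-16 < parcel-8.
With parcel-8 < parcel-7: parcel-16 < parcel-13 < parcel-8 < parcel-7.
Then parcel-7 < parcel-6 extends the chain to parcel-6.
With parcel-6 < parcel-11: parcel-16 < parcel-13 < parcel-8 < parcel-7 < parcel-6 < parcel-11.
With parcel-11 < parcel-5: parcel-16 < parcel-13 < parcel-8 < parcel-7 < parcel-6 < parcel-11 < parcel-5.
So parcel-16 < parcel-5; parcel-16 is the lighter of the two.

parcel-16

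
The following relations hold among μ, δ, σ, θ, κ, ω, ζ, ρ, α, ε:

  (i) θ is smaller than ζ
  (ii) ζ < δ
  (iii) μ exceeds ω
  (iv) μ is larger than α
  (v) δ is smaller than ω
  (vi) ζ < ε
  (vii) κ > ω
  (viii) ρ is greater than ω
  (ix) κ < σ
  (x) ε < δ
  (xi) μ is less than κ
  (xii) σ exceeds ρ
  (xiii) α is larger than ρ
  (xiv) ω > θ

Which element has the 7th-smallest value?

Piecing the relations together gives one ordering: θ < ζ < ε < δ < ω < ρ < α < μ < κ < σ.
The 7th smallest is α.

α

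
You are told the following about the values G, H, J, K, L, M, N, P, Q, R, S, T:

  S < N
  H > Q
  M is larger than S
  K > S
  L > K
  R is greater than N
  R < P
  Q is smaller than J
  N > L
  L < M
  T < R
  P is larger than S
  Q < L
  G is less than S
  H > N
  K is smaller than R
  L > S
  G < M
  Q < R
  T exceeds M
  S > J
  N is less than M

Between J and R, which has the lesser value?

J

The relevant relations are J < S; S < K; K < L; L < N; N < M; M < T; T < R.
Together: J < S < K < L < N < M < T < R.
So J < R; J is the smaller of the two.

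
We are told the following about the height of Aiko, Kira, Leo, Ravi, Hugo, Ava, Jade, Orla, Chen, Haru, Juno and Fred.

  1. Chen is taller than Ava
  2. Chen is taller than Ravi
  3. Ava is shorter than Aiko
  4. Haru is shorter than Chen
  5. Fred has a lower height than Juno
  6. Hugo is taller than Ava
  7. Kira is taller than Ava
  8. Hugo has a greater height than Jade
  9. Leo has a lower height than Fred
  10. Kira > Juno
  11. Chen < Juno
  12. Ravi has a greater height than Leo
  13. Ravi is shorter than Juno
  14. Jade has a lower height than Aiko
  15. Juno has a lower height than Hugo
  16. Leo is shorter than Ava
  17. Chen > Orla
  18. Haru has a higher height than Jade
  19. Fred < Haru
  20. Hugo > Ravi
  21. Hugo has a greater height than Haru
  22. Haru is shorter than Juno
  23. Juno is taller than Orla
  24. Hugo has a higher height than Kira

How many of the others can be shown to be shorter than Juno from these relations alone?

8

The elements the relations force below Juno are Leo, Jade, Orla, Ava, Ravi, Fred, Haru, Chen — no chain reaches any other.
That is 8.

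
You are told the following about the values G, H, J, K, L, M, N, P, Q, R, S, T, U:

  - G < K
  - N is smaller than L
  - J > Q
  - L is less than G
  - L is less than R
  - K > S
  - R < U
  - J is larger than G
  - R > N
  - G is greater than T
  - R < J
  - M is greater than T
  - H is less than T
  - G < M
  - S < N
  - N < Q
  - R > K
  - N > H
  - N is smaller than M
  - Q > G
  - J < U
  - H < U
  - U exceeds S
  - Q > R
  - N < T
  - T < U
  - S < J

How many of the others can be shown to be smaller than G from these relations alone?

5

The elements the relations force below G are S, H, N, T, L — no chain reaches any other.
That is 5.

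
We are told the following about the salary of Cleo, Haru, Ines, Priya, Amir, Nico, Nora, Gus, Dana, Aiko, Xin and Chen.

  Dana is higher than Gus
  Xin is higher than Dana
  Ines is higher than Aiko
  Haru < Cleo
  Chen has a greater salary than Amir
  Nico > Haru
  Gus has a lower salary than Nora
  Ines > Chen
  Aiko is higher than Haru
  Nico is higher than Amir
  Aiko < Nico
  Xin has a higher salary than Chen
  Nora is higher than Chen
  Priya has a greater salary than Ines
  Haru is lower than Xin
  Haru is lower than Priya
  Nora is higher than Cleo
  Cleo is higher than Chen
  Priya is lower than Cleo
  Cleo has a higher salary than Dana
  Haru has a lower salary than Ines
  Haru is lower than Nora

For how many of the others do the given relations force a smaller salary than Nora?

Directly below Nora: Haru, Gus, Chen, Cleo.
One step further: Amir, Priya, Dana (7 so far).
One step further: Ines (8 so far).
One step further: Aiko (9 so far).
No other element is forced below Nora by the given relations, so the count is 9.

9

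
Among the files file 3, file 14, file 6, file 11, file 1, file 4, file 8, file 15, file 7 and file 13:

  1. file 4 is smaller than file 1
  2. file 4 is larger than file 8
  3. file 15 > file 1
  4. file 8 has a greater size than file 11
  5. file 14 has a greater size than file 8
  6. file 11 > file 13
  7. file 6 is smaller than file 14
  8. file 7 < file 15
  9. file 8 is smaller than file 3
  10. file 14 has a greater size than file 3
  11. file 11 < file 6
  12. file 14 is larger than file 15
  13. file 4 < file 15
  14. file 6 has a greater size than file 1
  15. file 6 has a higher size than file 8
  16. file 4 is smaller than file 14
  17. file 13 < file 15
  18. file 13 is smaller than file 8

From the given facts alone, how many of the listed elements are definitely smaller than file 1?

Directly below file 1: file 4.
One step further: file 8 (2 so far).
One step further: file 13, file 11 (4 so far).
Nothing else is reachable below file 1; 4 in all.

4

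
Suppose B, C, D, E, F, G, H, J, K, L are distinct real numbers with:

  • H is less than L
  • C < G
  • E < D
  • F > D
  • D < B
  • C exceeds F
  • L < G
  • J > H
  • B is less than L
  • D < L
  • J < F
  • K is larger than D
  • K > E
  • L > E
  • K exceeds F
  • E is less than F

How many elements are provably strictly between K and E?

2

Chaining upward from E reaches: D, F, B, C, L, G.
Chaining downward from K reaches: D, H, J, F.
Strictly between E and K are those in both lists: D, F — 2 elements.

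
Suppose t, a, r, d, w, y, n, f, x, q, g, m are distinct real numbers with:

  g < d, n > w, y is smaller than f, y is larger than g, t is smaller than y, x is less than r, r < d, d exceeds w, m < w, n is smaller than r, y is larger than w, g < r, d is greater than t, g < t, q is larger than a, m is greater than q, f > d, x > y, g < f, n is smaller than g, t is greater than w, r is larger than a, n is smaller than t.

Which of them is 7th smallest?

t

Piecing the relations together gives one ordering: a < q < m < w < n < g < t < y < x < r < d < f.
The 7th smallest is t.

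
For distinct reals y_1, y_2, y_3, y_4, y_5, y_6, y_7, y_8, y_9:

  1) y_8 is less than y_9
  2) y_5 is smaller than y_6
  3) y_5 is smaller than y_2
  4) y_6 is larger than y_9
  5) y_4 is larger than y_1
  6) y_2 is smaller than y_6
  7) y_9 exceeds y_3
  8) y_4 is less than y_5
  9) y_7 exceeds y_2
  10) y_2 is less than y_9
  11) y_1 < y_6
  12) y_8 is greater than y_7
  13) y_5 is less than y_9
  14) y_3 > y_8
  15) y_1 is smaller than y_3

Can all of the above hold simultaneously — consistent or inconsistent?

consistent

The single ordering y_1 < y_4 < y_5 < y_2 < y_7 < y_8 < y_3 < y_9 < y_6 satisfies every listed relation, so no contradiction arises.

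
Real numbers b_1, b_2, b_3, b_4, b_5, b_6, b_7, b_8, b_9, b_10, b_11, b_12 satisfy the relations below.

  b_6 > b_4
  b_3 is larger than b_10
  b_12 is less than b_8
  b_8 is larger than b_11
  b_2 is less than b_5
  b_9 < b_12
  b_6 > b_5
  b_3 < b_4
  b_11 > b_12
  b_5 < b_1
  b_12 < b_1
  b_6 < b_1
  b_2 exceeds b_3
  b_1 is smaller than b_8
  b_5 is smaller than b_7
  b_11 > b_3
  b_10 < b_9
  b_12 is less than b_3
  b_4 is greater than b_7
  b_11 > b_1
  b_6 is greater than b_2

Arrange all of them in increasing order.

b_10 < b_9 < b_12 < b_3 < b_2 < b_5 < b_7 < b_4 < b_6 < b_1 < b_11 < b_8

Each adjacent pair is fixed by a given relation: b_10 < b_9; b_9 < b_12; b_12 < b_3; b_3 < b_2; b_2 < b_5; b_5 < b_7; b_7 < b_4; b_4 < b_6; b_6 < b_1; b_1 < b_11; b_11 < b_8. Chaining them end to end gives the full order.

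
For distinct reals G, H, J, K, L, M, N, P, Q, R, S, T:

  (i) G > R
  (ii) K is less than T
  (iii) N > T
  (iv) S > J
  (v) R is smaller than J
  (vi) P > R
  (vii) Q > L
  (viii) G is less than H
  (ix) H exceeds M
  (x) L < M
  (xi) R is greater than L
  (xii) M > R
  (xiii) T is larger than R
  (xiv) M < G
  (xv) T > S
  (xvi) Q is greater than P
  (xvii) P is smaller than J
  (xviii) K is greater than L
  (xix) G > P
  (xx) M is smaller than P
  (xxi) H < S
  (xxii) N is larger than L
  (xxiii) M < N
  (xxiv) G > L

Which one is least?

R is not least since L < R; M is not least since L < M; P is not least since R < P; G is not least since P < G; K is not least since L < K; J is not least since R < J; H is not least since M < H; Q is not least since L < Q; S is not least since H < S; T is not least since K < T; N is not least since M < N.
Only L has nothing below it, so L is the least.

L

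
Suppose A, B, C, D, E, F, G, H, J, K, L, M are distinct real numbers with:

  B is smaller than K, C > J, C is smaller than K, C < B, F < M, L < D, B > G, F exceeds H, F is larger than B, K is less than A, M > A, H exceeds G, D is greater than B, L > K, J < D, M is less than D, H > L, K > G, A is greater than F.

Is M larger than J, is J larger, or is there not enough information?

M

Chaining the given relations: J < C < B < K < L < H < F < A < M.
So M is larger.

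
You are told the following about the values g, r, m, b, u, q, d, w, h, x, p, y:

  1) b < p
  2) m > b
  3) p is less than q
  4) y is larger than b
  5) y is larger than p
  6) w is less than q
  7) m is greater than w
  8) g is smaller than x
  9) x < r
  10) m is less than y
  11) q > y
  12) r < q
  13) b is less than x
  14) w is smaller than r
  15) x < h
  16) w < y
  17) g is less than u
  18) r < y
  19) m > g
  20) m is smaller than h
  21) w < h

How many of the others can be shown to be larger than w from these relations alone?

5

From w the given relations immediately reach m, r, h, y, q.
Nothing else is reachable above w; 5 in all.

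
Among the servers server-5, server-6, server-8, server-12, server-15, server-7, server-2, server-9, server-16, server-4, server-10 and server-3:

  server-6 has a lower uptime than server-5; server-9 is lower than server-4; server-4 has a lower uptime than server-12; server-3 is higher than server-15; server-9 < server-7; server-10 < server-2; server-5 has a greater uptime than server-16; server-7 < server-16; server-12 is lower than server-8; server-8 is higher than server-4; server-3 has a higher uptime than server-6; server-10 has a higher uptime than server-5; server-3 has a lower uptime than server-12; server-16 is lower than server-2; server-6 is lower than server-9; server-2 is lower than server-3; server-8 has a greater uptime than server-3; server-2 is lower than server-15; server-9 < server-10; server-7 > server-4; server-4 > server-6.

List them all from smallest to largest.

server-6 < server-9 < server-4 < server-7 < server-16 < server-5 < server-10 < server-2 < server-15 < server-3 < server-12 < server-8

Each adjacent pair is fixed by a given relation: server-6 < server-9; server-9 < server-4; server-4 < server-7; server-7 < server-16; server-16 < server-5; server-5 < server-10; server-10 < server-2; server-2 < server-15; server-15 < server-3; server-3 < server-12; server-12 < server-8. Chaining them end to end gives the full order.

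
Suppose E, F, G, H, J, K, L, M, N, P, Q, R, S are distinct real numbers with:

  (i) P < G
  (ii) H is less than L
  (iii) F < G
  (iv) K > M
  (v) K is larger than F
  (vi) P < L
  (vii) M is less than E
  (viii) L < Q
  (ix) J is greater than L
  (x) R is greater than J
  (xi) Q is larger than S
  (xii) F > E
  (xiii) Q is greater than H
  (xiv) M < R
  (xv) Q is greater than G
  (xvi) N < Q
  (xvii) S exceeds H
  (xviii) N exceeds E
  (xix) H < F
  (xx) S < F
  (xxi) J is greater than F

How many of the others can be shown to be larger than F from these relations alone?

From F the given relations immediately reach J, K, G.
From those, R, Q — 5 in total.
Nothing else is reachable above F; 5 in all.

5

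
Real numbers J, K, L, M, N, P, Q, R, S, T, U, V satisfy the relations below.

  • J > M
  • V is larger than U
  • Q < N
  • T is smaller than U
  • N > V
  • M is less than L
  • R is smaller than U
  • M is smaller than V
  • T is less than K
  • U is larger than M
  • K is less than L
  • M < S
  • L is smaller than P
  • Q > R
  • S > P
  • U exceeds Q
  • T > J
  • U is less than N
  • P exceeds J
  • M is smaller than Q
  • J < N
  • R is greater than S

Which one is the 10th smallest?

U

The consecutive relations fix a unique order: M < J < T < K < L < P < S < R < Q < U < V < N.
The 10th smallest is U.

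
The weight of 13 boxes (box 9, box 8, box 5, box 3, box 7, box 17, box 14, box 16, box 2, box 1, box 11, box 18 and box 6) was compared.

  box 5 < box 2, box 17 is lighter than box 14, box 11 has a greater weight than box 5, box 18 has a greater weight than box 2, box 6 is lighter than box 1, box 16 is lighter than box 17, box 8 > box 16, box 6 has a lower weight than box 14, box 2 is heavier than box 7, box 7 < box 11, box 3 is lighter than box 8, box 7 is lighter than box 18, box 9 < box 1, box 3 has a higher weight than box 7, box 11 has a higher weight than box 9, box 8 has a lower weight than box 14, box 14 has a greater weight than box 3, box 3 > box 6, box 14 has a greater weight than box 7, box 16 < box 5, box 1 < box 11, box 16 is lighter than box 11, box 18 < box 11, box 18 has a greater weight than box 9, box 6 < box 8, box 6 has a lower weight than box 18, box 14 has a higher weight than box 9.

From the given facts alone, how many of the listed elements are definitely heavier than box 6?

From box 6 the given relations immediately reach box 1, box 18, box 3, box 8, box 14.
From those, box 11 — 6 in total.
Nothing else is reachable above box 6; 6 in all.

6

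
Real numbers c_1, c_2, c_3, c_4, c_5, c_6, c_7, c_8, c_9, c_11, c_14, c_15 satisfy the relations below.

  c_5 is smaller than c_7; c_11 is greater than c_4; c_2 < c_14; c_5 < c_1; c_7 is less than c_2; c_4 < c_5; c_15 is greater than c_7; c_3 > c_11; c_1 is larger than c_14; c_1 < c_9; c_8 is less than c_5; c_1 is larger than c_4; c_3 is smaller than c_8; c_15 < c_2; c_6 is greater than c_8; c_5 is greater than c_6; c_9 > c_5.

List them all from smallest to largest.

Nothing is placed below c_4, so it is least; from there c_4 < c_11; c_11 < c_3; c_3 < c_8; c_8 < c_6; c_6 < c_5; c_5 < c_7; c_7 < c_15; c_15 < c_2; c_2 < c_14; c_14 < c_1; c_1 < c_9, each given directly.

c_4 < c_11 < c_3 < c_8 < c_6 < c_5 < c_7 < c_15 < c_2 < c_14 < c_1 < c_9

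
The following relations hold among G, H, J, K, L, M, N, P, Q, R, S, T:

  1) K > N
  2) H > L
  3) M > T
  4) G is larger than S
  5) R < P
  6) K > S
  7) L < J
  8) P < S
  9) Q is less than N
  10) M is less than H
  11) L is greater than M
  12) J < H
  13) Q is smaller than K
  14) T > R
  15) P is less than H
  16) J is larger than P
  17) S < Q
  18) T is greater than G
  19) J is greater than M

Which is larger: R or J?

The relevant relations are R < P; P < S; S < G; G < T; T < M; M < L; L < J.
Together: R < P < S < G < T < M < L < J.
So R < J; J is the larger of the two.

J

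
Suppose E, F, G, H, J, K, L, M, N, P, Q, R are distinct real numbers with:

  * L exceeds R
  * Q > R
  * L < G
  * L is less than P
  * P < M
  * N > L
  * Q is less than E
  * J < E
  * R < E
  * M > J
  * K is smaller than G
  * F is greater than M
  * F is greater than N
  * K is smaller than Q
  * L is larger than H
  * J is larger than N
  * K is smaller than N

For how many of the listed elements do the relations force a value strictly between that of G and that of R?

Chaining upward from R reaches: L, N, J, P, M, Q, F, E.
Chaining downward from G reaches: H, L, K.
Strictly between R and G are those in both lists: L — 1 element.

1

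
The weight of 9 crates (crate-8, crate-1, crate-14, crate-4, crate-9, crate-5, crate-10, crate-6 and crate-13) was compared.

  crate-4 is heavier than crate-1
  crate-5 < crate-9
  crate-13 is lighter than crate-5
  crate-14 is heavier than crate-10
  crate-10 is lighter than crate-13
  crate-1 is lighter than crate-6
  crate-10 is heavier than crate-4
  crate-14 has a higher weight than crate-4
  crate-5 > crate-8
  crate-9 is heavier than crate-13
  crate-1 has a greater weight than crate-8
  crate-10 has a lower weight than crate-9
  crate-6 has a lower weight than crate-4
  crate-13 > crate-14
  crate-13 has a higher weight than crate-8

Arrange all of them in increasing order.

crate-8 < crate-1 < crate-6 < crate-4 < crate-10 < crate-14 < crate-13 < crate-5 < crate-9

Nothing is placed below crate-8, so it is least; from there crate-8 < crate-1; crate-1 < crate-6; crate-6 < crate-4; crate-4 < crate-10; crate-10 < crate-14; crate-14 < crate-13; crate-13 < crate-5; crate-5 < crate-9, each given directly.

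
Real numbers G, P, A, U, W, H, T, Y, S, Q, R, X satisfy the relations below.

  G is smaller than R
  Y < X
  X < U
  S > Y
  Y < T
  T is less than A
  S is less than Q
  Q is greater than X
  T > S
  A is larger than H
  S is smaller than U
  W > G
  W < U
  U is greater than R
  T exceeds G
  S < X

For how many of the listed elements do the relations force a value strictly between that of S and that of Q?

Chaining upward from S reaches: T, X, A, U.
Chaining downward from Q reaches: Y, X.
Strictly between S and Q are those in both lists: X — 1 element.

1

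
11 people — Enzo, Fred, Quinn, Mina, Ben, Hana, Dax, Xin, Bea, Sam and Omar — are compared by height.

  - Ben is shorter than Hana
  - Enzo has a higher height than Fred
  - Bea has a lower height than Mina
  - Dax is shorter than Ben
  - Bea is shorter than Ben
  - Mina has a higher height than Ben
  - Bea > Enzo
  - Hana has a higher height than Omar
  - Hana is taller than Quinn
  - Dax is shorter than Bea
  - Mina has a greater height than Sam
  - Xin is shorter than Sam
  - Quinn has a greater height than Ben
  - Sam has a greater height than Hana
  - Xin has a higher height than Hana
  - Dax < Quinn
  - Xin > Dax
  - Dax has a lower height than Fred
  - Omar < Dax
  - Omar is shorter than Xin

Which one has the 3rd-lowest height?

Fred

Piecing the relations together gives one ordering: Omar < Dax < Fred < Enzo < Bea < Ben < Quinn < Hana < Xin < Sam < Mina.
Counting 3 from the smallest end gives Fred.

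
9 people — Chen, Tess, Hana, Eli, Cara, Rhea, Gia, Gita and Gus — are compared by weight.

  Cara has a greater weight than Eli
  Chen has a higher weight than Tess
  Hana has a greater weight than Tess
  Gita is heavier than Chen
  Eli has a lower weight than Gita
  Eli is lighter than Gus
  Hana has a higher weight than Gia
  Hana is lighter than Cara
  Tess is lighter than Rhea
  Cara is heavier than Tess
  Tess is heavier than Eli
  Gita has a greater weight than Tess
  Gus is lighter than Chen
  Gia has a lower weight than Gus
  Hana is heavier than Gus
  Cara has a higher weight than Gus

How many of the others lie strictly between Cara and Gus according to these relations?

The relations place Gus below Cara. An element lies strictly between them when it is forced above Gus and also forced below Cara.
Above Gus: {Hana, Chen, Gita}. Below Cara: {Gia, Eli, Tess, Hana}.
Intersection: {Hana} — 1.

1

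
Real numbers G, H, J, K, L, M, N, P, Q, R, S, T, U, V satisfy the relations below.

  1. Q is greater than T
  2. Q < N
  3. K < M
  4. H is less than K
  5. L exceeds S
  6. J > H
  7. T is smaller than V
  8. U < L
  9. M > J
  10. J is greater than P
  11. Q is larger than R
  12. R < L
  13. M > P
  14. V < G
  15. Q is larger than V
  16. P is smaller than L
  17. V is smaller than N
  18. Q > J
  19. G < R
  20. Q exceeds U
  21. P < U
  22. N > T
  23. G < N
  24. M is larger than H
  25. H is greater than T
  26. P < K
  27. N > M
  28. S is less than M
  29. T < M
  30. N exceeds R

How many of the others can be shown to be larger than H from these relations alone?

5

From H the given relations immediately reach K, J, M.
From those, Q, N — 5 in total.
No other element is forced above H by the given relations, so the count is 5.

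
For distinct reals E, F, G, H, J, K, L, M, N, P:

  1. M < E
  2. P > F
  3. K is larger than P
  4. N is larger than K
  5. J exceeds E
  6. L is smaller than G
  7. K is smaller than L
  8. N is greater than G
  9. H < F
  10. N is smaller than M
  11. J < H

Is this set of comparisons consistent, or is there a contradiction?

Chaining the given relations yields K < L < G < N < M < E < J < H < F < P, so K < P. But one relation states P < K. These cannot both hold.

inconsistent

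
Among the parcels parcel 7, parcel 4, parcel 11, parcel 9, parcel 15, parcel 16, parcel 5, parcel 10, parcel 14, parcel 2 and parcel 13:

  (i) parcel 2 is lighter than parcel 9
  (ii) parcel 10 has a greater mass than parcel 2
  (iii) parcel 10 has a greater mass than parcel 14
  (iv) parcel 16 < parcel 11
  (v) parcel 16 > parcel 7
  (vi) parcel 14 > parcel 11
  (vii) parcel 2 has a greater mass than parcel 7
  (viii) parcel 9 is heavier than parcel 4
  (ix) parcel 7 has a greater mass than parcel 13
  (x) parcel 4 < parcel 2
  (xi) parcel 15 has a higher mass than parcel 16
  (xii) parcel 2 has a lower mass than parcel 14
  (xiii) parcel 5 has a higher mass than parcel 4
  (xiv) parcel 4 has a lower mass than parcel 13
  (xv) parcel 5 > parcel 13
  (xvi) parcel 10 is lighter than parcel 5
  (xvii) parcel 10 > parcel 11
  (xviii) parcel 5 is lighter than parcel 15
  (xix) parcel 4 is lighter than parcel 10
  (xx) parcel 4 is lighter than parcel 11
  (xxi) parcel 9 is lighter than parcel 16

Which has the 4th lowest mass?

The consecutive relations fix a unique order: parcel 4 < parcel 13 < parcel 7 < parcel 2 < parcel 9 < parcel 16 < parcel 11 < parcel 14 < parcel 10 < parcel 5 < parcel 15.
The 4th smallest is parcel 2.

parcel 2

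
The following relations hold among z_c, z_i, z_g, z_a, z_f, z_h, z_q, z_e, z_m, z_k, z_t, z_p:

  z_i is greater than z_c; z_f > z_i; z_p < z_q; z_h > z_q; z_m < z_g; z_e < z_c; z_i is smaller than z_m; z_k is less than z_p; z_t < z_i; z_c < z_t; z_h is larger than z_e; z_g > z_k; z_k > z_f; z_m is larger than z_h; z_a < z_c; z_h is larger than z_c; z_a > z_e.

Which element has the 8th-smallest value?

z_p

Chaining the given pairs: z_e < z_a < z_c < z_t < z_i < z_f < z_k < z_p < z_q < z_h < z_m < z_g.
Counting 8 from the smallest end gives z_p.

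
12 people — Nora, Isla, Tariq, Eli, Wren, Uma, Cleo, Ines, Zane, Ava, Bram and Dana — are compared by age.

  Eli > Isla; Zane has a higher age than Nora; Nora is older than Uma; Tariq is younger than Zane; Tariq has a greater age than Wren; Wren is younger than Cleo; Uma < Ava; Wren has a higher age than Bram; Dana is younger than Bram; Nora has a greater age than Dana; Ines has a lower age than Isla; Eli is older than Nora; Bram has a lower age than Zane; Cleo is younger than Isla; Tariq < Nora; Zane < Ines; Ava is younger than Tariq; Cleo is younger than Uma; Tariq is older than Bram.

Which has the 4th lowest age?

Cleo

Piecing the relations together gives one ordering: Dana < Bram < Wren < Cleo < Uma < Ava < Tariq < Nora < Zane < Ines < Isla < Eli.
The 4th smallest is Cleo.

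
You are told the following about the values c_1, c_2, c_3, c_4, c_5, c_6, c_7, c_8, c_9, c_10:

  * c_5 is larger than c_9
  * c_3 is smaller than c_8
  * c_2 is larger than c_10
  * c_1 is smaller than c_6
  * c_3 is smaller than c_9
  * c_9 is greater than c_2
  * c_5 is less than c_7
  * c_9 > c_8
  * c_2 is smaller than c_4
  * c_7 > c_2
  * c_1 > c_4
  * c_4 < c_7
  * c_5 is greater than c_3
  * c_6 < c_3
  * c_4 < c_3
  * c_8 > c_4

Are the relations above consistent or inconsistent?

Every relation is compatible with c_10 < c_2 < c_4 < c_1 < c_6 < c_3 < c_8 < c_9 < c_5 < c_7; the set is consistent.

consistent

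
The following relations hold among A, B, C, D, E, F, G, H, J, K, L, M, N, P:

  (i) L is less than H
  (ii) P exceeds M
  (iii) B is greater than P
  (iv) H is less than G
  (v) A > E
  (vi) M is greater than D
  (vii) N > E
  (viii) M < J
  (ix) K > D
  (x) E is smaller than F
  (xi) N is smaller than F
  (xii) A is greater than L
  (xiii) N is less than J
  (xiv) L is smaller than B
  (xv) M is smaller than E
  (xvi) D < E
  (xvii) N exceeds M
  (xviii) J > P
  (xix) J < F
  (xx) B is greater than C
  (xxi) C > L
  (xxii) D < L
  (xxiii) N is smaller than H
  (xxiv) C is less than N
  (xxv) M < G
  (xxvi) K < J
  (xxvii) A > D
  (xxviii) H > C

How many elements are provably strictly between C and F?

2

The relations place C below F. An element lies strictly between them when it is forced above C and also forced below F.
Above C: {N, J, H, G, B}. Below F: {D, M, P, L, K, E, N, J}.
Intersection: {N, J} — 2.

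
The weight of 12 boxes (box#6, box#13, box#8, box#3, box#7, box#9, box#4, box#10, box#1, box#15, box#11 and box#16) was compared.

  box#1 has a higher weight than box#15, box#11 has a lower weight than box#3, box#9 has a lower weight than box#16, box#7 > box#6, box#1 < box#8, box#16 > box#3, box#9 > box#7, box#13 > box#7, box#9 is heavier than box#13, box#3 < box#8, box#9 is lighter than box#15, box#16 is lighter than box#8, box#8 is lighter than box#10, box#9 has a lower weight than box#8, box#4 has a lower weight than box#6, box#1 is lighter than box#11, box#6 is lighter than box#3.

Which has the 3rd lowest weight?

box#7

The consecutive relations fix a unique order: box#4 < box#6 < box#7 < box#13 < box#9 < box#15 < box#1 < box#11 < box#3 < box#16 < box#8 < box#10.
Counting 3 from the smallest end gives box#7.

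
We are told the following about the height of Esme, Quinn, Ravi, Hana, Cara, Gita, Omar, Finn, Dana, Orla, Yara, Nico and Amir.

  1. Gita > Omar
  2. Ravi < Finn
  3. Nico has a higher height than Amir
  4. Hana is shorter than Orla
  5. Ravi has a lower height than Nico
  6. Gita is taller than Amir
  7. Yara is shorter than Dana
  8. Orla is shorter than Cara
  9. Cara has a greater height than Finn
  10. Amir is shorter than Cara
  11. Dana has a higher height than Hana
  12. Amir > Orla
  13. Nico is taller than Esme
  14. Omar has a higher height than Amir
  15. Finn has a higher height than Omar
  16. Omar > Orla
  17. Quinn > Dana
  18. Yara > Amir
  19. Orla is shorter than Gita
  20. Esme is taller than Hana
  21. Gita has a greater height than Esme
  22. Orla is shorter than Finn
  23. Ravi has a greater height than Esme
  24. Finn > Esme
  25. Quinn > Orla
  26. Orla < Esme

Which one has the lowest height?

Chaining upward from Hana: directly above it, Orla, Esme, Dana; then Amir, Ravi, Omar, Gita, Nico, Finn, Quinn, Cara; then Yara.
That covers every other element, and nothing is given below Hana, so Hana is the lowest height.

Hana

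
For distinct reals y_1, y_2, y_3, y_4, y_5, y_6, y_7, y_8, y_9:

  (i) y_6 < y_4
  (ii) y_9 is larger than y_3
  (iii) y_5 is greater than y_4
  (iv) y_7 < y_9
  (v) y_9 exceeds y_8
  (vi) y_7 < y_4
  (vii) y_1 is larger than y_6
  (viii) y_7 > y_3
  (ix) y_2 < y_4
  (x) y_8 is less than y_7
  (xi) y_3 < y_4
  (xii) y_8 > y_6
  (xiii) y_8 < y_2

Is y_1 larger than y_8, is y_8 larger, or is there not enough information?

Following every chain through y_8: above y_8 we get y_7, y_2, y_9, y_4, y_5; below y_8 we get y_6.
y_1 is not reached, and no chain runs the other way from y_1 to y_8.
So the given relations leave the order of y_8 and y_1 undetermined.

undetermined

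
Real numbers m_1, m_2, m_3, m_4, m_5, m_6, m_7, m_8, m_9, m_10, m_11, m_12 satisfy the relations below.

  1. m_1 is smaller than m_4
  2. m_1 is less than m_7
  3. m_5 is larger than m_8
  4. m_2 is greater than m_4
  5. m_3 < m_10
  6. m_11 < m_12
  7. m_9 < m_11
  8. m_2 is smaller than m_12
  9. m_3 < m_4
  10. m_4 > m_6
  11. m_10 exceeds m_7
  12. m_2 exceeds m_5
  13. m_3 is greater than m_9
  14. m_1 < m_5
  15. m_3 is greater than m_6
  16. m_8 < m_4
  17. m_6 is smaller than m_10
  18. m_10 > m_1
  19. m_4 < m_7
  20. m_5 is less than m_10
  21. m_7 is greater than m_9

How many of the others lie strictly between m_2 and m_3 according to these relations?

1

Chaining upward from m_3 reaches: m_4, m_7, m_10, m_12.
Chaining downward from m_2 reaches: m_1, m_9, m_6, m_8, m_4, m_5.
Strictly between m_3 and m_2 are those in both lists: m_4 — 1 element.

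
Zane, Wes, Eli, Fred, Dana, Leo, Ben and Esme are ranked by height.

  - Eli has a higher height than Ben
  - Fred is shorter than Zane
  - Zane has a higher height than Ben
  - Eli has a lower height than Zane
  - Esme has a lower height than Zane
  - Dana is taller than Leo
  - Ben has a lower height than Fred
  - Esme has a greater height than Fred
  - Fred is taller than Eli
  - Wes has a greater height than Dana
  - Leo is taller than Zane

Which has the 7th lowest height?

Dana

Piecing the relations together gives one ordering: Ben < Eli < Fred < Esme < Zane < Leo < Dana < Wes.
Counting 7 from the smallest end gives Dana.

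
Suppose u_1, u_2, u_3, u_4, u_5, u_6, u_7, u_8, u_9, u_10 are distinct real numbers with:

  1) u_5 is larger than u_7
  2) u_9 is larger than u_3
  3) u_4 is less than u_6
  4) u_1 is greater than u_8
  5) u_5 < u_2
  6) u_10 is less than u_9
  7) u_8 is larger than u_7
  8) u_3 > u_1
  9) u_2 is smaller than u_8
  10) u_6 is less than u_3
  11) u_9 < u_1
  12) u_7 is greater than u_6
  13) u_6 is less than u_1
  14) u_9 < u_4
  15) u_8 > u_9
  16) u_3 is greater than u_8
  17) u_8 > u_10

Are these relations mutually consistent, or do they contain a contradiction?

We have u_3 < u_9 stated directly, yet also u_9 < u_4 < u_6 < u_7 < u_5 < u_2 < u_8 < u_1 < u_3 by chaining the others — so u_9 < u_3. Contradiction.

inconsistent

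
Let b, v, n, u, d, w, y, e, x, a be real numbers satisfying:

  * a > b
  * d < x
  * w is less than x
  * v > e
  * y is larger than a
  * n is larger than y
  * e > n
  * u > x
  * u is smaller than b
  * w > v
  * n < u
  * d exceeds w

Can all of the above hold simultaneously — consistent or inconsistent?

Chaining the given relations yields n < e < v < w < d < x < u < b < a < y, so n < y. But one relation states y < n. These cannot both hold.

inconsistent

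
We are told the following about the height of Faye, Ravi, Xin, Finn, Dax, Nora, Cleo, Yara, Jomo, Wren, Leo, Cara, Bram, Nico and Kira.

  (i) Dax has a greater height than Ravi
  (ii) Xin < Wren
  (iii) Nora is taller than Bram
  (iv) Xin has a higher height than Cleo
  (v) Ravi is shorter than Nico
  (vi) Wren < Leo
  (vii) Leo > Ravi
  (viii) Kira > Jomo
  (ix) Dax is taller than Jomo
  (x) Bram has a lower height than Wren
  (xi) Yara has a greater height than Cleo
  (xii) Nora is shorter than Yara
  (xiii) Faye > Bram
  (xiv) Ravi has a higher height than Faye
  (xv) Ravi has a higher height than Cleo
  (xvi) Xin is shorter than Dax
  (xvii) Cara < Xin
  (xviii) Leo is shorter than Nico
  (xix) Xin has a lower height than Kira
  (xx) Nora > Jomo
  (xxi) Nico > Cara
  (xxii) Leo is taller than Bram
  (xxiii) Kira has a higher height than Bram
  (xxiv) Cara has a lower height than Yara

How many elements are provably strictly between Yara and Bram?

1

The relations place Bram below Yara. An element lies strictly between them when it is forced above Bram and also forced below Yara.
Above Bram: {Faye, Nora, Kira, Wren, Ravi, Leo, Nico, Dax}. Below Yara: {Cara, Cleo, Jomo, Nora}.
Intersection: {Nora} — 1.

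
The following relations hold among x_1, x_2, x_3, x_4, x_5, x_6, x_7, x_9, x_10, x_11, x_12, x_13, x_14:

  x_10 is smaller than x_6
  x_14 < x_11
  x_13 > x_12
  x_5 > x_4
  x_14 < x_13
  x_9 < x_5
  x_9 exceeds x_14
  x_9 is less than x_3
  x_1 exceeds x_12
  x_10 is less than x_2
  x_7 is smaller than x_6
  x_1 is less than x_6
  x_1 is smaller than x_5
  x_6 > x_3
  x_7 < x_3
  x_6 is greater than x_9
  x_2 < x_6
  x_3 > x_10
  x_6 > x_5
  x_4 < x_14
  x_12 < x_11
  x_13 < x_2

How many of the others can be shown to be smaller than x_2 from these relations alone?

5

From x_2 the given relations immediately reach x_10, x_13.
From those, x_12, x_14 — 4 in total.
From those, x_4 — 5 in total.
Nothing else is reachable below x_2; 5 in all.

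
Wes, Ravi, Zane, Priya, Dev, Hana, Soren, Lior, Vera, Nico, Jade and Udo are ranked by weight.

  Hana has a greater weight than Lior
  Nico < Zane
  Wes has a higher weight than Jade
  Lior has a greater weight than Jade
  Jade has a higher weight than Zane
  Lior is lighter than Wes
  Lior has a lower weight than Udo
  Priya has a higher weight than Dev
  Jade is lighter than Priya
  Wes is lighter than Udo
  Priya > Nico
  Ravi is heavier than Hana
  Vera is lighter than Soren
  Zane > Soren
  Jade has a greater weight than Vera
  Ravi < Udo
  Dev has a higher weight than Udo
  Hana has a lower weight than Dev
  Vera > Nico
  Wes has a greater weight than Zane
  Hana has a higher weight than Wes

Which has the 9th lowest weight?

Chaining the given pairs: Nico < Vera < Soren < Zane < Jade < Lior < Wes < Hana < Ravi < Udo < Dev < Priya.
The 9th smallest is Ravi.

Ravi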